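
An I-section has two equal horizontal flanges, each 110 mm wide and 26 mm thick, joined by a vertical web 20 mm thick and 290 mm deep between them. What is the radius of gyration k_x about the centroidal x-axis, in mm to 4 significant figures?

Treat the section as a set of non-overlapping primitives; coordinates are from the bounding-box lower-left.
Bottom flange: 110 × 26, A = 2 860 mm², y = 13 mm, Ī = 161 113 mm⁴.
Web: 20 × 290, A = 5 800 mm², y = 171 mm, Ī = 40 648 333 mm⁴.
Top flange: 110 × 26, A = 2 860 mm², y = 329 mm, Ī = 161 113 mm⁴.
By symmetry the centroid is at mid-height, ȳ = 171 mm.
Transfer each piece to the centroidal x-axis using Ī + A·d² with d = y − 171:
  bottom flange: d = -158 mm → contributes +71 558 153 mm⁴
  web: d = 0 mm → contributes +40 648 333 mm⁴
  top flange: d = 158 mm → contributes +71 558 153 mm⁴
Total I = 183 764 640 mm⁴.
Radius of gyration: k = √(I/A) = √(183 764 640 / 11 520) = 126.3 mm.

k_x ≈ 126.3 mm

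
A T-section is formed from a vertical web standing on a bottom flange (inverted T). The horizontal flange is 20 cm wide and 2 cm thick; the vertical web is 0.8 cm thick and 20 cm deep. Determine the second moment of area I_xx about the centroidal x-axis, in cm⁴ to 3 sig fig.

Treat the section as a set of non-overlapping primitives; coordinates are from the bounding-box lower-left.
Flange: 20 × 2, A = 40 cm², y = 1 cm, Ī = 13.333 cm⁴.
Web: 0.8 × 20, A = 16 cm², y = 12 cm, Ī = 533.33 cm⁴.
Centroid: ȳ = ΣA·y / ΣA = 4.1429 cm.
Transfer each piece to the centroidal x-axis using Ī + A·d² with d = y − 4.1429:
  flange: d = -3.1429 cm → contributes +408.44 cm⁴
  web: d = 7.8571 cm → contributes +1521.1 cm⁴
Total I = 1929.5 cm⁴.

I_xx ≈ 1930 cm⁴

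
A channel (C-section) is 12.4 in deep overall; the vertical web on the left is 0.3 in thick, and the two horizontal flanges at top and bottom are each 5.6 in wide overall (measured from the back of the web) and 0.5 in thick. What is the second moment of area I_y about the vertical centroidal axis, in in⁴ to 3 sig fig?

I_y ≈ 29.6 in⁴

Decompose the section into non-overlapping parts with the origin at the bottom-left of its bounding rectangle.
Web: 0.3 × 12.4, A = 3.72 in², x = 0.15 in, Ī = 0.0279 in⁴.
Top flange (beyond web): 5.3 × 0.5, A = 2.65 in², x = 2.95 in, Ī = 6.2032 in⁴.
Bottom flange (beyond web): 5.3 × 0.5, A = 2.65 in², x = 2.95 in, Ī = 6.2032 in⁴.
Centroid: x̄ = ΣA·x / ΣA = 1.7952 in.
Transfer each piece to the vertical centroidal axis using Ī + A·d² with d = x − 1.7952:
  web: d = -1.6452 in → contributes +10.097 in⁴
  top flange (beyond web): d = 1.1548 in → contributes +9.7369 in⁴
  bottom flange (beyond web): d = 1.1548 in → contributes +9.7369 in⁴
Total I = 29.571 in⁴.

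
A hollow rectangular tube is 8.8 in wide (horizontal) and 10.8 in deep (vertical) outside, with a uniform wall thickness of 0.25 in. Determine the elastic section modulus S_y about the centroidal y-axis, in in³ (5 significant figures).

S_y ≈ 27.850 in³

Break the section into simple shapes (no overlaps), measuring from the bottom-left corner of the bounding box.
Outer rectangle: 8.8 × 10.8, A = 95.04 in², x = 4.4 in, Ī = 613.3248 in⁴.
Inner void (subtracted): 8.3 × 10.3, A = 85.49 in², x = 4.4 in, Ī = 490.7838 in⁴.
By symmetry the centroid is at mid-width, x̄ = 4.4 in.
All pieces are centred on the centroidal y-axis, so I = ΣĪ (holes subtracted) = 122.541 in⁴.
Extreme fibre distance c = 4.4 in; S = I/c = 27.85022 in³.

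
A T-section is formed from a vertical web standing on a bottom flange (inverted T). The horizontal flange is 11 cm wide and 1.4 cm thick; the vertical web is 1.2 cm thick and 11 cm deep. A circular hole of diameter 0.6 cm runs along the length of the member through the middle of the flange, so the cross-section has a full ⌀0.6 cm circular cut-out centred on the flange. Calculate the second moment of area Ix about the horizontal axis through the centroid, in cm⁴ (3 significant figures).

Ix ≈ 406 cm⁴

Treat the section as a set of non-overlapping primitives; coordinates are from the bounding-box lower-left.
Flange: 11 × 1.4, A = 15.4 cm², y = 0.7 cm, Ī = 2.5153 cm⁴.
Web: 1.2 × 11, A = 13.2 cm², y = 6.9 cm, Ī = 133.1 cm⁴.
Hole (subtracted): ⌀0.6, A = 0.28274 cm², y = 0.7 cm, Ī = 0.0063617 cm⁴.
Centroid: ȳ = ΣA·y / ΣA = 3.5901 cm.
Transfer each piece to the horizontal axis through the centroid using Ī + A·d² with d = y − 3.5901:
  flange: d = -2.8901 cm → contributes +131.15 cm⁴
  web: d = 3.3099 cm → contributes +277.71 cm⁴
  hole: d = -2.8901 cm → contributes −2.368 cm⁴
Total I = 406.49 cm⁴.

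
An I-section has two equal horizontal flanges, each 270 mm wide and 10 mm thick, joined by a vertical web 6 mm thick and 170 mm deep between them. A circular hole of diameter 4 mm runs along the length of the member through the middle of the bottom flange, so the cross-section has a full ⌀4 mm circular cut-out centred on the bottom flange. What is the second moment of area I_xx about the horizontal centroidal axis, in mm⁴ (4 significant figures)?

Treat the section as a set of non-overlapping primitives; coordinates are from the bounding-box lower-left.
Bottom flange: 270 × 10, A = 2 700 mm², y = 5 mm, Ī = 22 500 mm⁴.
Web: 6 × 170, A = 1 020 mm², y = 95 mm, Ī = 2 456 500 mm⁴.
Top flange: 270 × 10, A = 2 700 mm², y = 185 mm, Ī = 22 500 mm⁴.
Hole (subtracted): ⌀4, A = 12.5664 mm², y = 5 mm, Ī = 12.5664 mm⁴.
Centroid: ȳ = ΣA·y / ΣA = 95.1765 mm.
Transfer each piece to the horizontal centroidal axis using Ī + A·d² with d = y − 95.1765:
  bottom flange: d = -90.1765 mm → contributes +21 978 368 mm⁴
  web: d = -0.17651 mm → contributes +2 456 532 mm⁴
  top flange: d = 89.8235 mm → contributes +21 806 800 mm⁴
  hole: d = -90.1765 mm → contributes −102 200 mm⁴
Total I = 46 139 500 mm⁴.

I_xx ≈ 4.614 × 10⁷ mm⁴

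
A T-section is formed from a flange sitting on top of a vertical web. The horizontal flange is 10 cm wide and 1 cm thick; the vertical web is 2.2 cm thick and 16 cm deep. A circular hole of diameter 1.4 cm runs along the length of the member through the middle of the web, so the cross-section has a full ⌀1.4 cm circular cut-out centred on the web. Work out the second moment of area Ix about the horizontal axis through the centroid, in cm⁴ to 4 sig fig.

Ix ≈ 1309 cm⁴

Split into non-overlapping primitives; take the origin at the lower-left of the bounding box.
Flange: 10 × 1, A = 10 cm², y = 16.5 cm, Ī = 0.833333 cm⁴.
Web: 2.2 × 16, A = 35.2 cm², y = 8 cm, Ī = 750.933 cm⁴.
Hole (subtracted): ⌀1.4, A = 1.53938 cm², y = 8 cm, Ī = 0.188574 cm⁴.
Centroid: ȳ = ΣA·y / ΣA = 9.94683 cm.
Transfer each piece to the horizontal axis through the centroid using Ī + A·d² with d = y − 9.94683:
  flange: d = 6.55317 cm → contributes +430.273 cm⁴
  web: d = -1.94683 cm → contributes +884.347 cm⁴
  hole: d = -1.94683 cm → contributes −6.02308 cm⁴
Total I = 1308.6 cm⁴.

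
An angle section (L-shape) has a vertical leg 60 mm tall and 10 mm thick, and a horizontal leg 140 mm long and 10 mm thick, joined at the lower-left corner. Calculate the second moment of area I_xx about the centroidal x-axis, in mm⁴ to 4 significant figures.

Split into non-overlapping primitives; take the origin at the lower-left of the bounding box.
Vertical leg: 10 × 60, A = 600 mm², y = 30 mm, Ī = 180 000 mm⁴.
Horizontal leg (remainder): 130 × 10, A = 1 300 mm², y = 5 mm, Ī = 10833.3 mm⁴.
Centroid: ȳ = ΣA·y / ΣA = 12.8947 mm.
Transfer each piece to the centroidal x-axis using Ī + A·d² with d = y − 12.8947:
  vertical leg: d = 17.1053 mm → contributes +355 554 mm⁴
  horizontal leg (remainder): d = -7.89474 mm → contributes +91858.3 mm⁴
Total I = 447 412 mm⁴.

I_xx ≈ 4.474 × 10⁵ mm⁴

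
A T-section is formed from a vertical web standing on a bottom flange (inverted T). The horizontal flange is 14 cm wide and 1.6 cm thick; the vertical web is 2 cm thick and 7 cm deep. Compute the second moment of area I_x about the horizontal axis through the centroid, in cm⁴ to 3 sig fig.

I_x ≈ 221 cm⁴

Decompose the section into non-overlapping parts with the origin at the bottom-left of its bounding rectangle.
Flange: 14 × 1.6, A = 22.4 cm², y = 0.8 cm, Ī = 4.7787 cm⁴.
Web: 2 × 7, A = 14 cm², y = 5.1 cm, Ī = 57.167 cm⁴.
Centroid: ȳ = ΣA·y / ΣA = 2.4538 cm.
Transfer each piece to the horizontal axis through the centroid using Ī + A·d² with d = y − 2.4538:
  flange: d = -1.6538 cm → contributes +66.047 cm⁴
  web: d = 2.6462 cm → contributes +155.2 cm⁴
Total I = 221.24 cm⁴.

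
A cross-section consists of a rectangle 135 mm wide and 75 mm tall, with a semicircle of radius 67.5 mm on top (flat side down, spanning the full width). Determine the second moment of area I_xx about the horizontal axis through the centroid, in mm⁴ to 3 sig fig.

I_xx ≈ 2.54 × 10⁷ mm⁴

Break the section into simple shapes (no overlaps), measuring from the bottom-left corner of the bounding box.
Rectangular body: 135 × 75, A = 10 125 mm², y = 37.5 mm, Ī = 4 746 094 mm⁴.
Semicircular cap: semicircle r = 67.5, A = 7156.9 mm², y = 103.65 mm, Ī = 2 278 490 mm⁴.
Centroid: ȳ = ΣA·y / ΣA = 64.894 mm.
Transfer each piece to the horizontal axis through the centroid using Ī + A·d² with d = y − 64.894:
  rectangular body: d = -27.394 mm → contributes +12 344 051 mm⁴
  semicircular cap: d = 38.754 mm → contributes +13 027 401 mm⁴
Total I = 25 371 452 mm⁴.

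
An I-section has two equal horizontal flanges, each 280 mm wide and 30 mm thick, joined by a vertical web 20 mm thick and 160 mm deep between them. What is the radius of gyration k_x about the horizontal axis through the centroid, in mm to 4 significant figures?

Break the section into simple shapes (no overlaps), measuring from the bottom-left corner of the bounding box.
Bottom flange: 280 × 30, A = 8 400 mm², y = 15 mm, Ī = 630 000 mm⁴.
Web: 20 × 160, A = 3 200 mm², y = 110 mm, Ī = 6 826 667 mm⁴.
Top flange: 280 × 30, A = 8 400 mm², y = 205 mm, Ī = 630 000 mm⁴.
By symmetry the centroid is at mid-height, ȳ = 110 mm.
Transfer each piece to the horizontal axis through the centroid using Ī + A·d² with d = y − 110:
  bottom flange: d = -95 mm → contributes +76 440 000 mm⁴
  web: d = 0 mm → contributes +6 826 667 mm⁴
  top flange: d = 95 mm → contributes +76 440 000 mm⁴
Total I = 159 706 667 mm⁴.
Radius of gyration: k = √(I/A) = √(159 706 667 / 20 000) = 89.3607 mm.

k_x ≈ 89.36 mm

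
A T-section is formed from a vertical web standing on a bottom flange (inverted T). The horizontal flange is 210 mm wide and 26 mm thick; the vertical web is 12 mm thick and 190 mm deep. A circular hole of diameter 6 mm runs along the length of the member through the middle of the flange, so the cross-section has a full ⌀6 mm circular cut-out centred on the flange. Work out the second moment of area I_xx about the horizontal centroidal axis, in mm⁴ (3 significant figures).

I_xx ≈ 2.59 × 10⁷ mm⁴

Decompose the section into non-overlapping parts with the origin at the bottom-left of its bounding rectangle.
Flange: 210 × 26, A = 5 460 mm², y = 13 mm, Ī = 307 580 mm⁴.
Web: 12 × 190, A = 2 280 mm², y = 121 mm, Ī = 6 859 000 mm⁴.
Hole (subtracted): ⌀6, A = 28.274 mm², y = 13 mm, Ī = 63.617 mm⁴.
Centroid: ȳ = ΣA·y / ΣA = 44.931 mm.
Transfer each piece to the horizontal centroidal axis using Ī + A·d² with d = y − 44.931:
  flange: d = -31.931 mm → contributes +5 874 394 mm⁴
  web: d = 76.069 mm → contributes +20 052 343 mm⁴
  hole: d = -31.931 mm → contributes −28 891 mm⁴
Total I = 25 897 846 mm⁴.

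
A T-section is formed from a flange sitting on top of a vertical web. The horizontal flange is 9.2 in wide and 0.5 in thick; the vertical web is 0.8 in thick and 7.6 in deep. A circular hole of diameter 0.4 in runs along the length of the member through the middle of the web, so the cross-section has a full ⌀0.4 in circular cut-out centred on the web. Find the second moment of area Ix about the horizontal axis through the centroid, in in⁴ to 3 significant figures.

Ix ≈ 71.9 in⁴

Decompose the section into non-overlapping parts with the origin at the bottom-left of its bounding rectangle.
Flange: 9.2 × 0.5, A = 4.6 in², y = 7.85 in, Ī = 0.095833 in⁴.
Web: 0.8 × 7.6, A = 6.08 in², y = 3.8 in, Ī = 29.265 in⁴.
Hole (subtracted): ⌀0.4, A = 0.12566 in², y = 3.8 in, Ī = 0.0012566 in⁴.
Centroid: ȳ = ΣA·y / ΣA = 5.5652 in.
Transfer each piece to the horizontal axis through the centroid using Ī + A·d² with d = y − 5.5652:
  flange: d = 2.2848 in → contributes +24.11 in⁴
  web: d = -1.7652 in → contributes +48.209 in⁴
  hole: d = -1.7652 in → contributes −0.39279 in⁴
Total I = 71.926 in⁴.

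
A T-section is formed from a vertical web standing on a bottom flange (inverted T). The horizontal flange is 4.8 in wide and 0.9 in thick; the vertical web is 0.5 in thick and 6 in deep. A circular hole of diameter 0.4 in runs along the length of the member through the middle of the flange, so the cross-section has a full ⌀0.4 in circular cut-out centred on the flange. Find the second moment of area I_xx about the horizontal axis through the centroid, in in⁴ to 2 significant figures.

Treat the section as a set of non-overlapping primitives; coordinates are from the bounding-box lower-left.
Flange: 4.8 × 0.9, A = 4.32 in², y = 0.45 in, Ī = 0.2916 in⁴.
Web: 0.5 × 6, A = 3 in², y = 3.9 in, Ī = 9 in⁴.
Hole (subtracted): ⌀0.4, A = 0.1257 in², y = 0.45 in, Ī = 0.001257 in⁴.
Centroid: ȳ = ΣA·y / ΣA = 1.889 in.
Transfer each piece to the horizontal axis through the centroid using Ī + A·d² with d = y − 1.889:
  flange: d = -1.439 in → contributes +9.233 in⁴
  web: d = 2.011 in → contributes +21.14 in⁴
  hole: d = -1.439 in → contributes −0.2613 in⁴
Total I = 30.11 in⁴.

I_xx ≈ 30 in⁴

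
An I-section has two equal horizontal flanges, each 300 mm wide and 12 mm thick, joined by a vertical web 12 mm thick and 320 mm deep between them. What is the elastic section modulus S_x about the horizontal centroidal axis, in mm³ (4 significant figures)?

S_x ≈ 1.345 × 10⁶ mm³

Break the section into simple shapes (no overlaps), measuring from the bottom-left corner of the bounding box.
Bottom flange: 300 × 12, A = 3 600 mm², y = 6 mm, Ī = 43 200 mm⁴.
Web: 12 × 320, A = 3 840 mm², y = 172 mm, Ī = 32 768 000 mm⁴.
Top flange: 300 × 12, A = 3 600 mm², y = 338 mm, Ī = 43 200 mm⁴.
By symmetry the centroid is at mid-height, ȳ = 172 mm.
Transfer each piece to the horizontal centroidal axis using Ī + A·d² with d = y − 172:
  bottom flange: d = -166 mm → contributes +99 244 800 mm⁴
  web: d = 0 mm → contributes +32 768 000 mm⁴
  top flange: d = 166 mm → contributes +99 244 800 mm⁴
Total I = 231 257 600 mm⁴.
Extreme fibre distance c = 172 mm; S = I/c = 1 344 521 mm³.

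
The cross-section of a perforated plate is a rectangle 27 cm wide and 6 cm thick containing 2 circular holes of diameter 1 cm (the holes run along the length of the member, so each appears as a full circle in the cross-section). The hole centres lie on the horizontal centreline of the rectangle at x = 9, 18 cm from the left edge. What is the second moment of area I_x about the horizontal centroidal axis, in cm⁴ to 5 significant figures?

Break the section into simple shapes (no overlaps), measuring from the bottom-left corner of the bounding box.
Plate: 27 × 6, A = 162 cm², y = 3 cm, Ī = 486 cm⁴.
Hole 1 (subtracted): ⌀1, A = 0.7853982 cm², y = 3 cm, Ī = 0.04908739 cm⁴.
Hole 2 (subtracted): ⌀1, A = 0.7853982 cm², y = 3 cm, Ī = 0.04908739 cm⁴.
By symmetry the centroid is at mid-height, ȳ = 3 cm.
All pieces are centred on the horizontal centroidal axis, so I = ΣĪ (holes subtracted) = 485.9018 cm⁴.

I_x ≈ 485.90 cm⁴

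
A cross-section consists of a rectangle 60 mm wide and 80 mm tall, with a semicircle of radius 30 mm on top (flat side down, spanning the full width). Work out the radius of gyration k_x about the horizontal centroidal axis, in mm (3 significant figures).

k_x ≈ 30.2 mm

Split into non-overlapping primitives; take the origin at the lower-left of the bounding box.
Rectangular body: 60 × 80, A = 4 800 mm², y = 40 mm, Ī = 2 560 000 mm⁴.
Semicircular cap: semicircle r = 30, A = 1413.7 mm², y = 92.732 mm, Ī = 88 903 mm⁴.
Centroid: ȳ = ΣA·y / ΣA = 51.997 mm.
Transfer each piece to the horizontal centroidal axis using Ī + A·d² with d = y − 51.997:
  rectangular body: d = -11.997 mm → contributes +3 250 905 mm⁴
  semicircular cap: d = 40.735 mm → contributes +2 434 735 mm⁴
Total I = 5 685 640 mm⁴.
Radius of gyration: k = √(I/A) = √(5 685 640 / 6213.7) = 30.249 mm.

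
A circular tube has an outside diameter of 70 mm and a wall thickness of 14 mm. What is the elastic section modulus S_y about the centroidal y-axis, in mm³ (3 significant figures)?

S_y ≈ 2.93 × 10⁴ mm³

Split into non-overlapping primitives; take the origin at the lower-left of the bounding box.
Outer circle: ⌀70, A = 3848.5 mm², x = 35 mm, Ī = 1 178 588 mm⁴.
Bore (subtracted): ⌀42, A = 1385.4 mm², x = 35 mm, Ī = 152 745 mm⁴.
By symmetry the centroid is at mid-width, x̄ = 35 mm.
All pieces are centred on the centroidal y-axis, so I = ΣĪ (holes subtracted) = 1 025 843 mm⁴.
Extreme fibre distance c = 35 mm; S = I/c = 29 310 mm³.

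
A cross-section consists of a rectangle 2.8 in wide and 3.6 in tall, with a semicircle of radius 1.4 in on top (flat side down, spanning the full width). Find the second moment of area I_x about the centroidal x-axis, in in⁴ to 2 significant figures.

Decompose the section into non-overlapping parts with the origin at the bottom-left of its bounding rectangle.
Rectangular body: 2.8 × 3.6, A = 10.08 in², y = 1.8 in, Ī = 10.89 in⁴.
Semicircular cap: semicircle r = 1.4, A = 3.079 in², y = 4.194 in, Ī = 0.4216 in⁴.
Centroid: ȳ = ΣA·y / ΣA = 2.36 in.
Transfer each piece to the centroidal x-axis using Ī + A·d² with d = y − 2.36:
  rectangular body: d = -0.5602 in → contributes +14.05 in⁴
  semicircular cap: d = 1.834 in → contributes +10.78 in⁴
Total I = 24.83 in⁴.

I_x ≈ 25 in⁴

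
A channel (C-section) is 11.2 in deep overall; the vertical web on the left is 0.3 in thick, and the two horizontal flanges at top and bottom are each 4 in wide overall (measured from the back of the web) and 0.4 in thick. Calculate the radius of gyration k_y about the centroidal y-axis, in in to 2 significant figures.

k_y ≈ 1.2 in

Break the section into simple shapes (no overlaps), measuring from the bottom-left corner of the bounding box.
Web: 0.3 × 11.2, A = 3.36 in², x = 0.15 in, Ī = 0.0252 in⁴.
Top flange (beyond web): 3.7 × 0.4, A = 1.48 in², x = 2.15 in, Ī = 1.688 in⁴.
Bottom flange (beyond web): 3.7 × 0.4, A = 1.48 in², x = 2.15 in, Ī = 1.688 in⁴.
Centroid: x̄ = ΣA·x / ΣA = 1.087 in.
Transfer each piece to the centroidal y-axis using Ī + A·d² with d = x − 1.087:
  web: d = -0.9367 in → contributes +2.973 in⁴
  top flange (beyond web): d = 1.063 in → contributes +3.362 in⁴
  bottom flange (beyond web): d = 1.063 in → contributes +3.362 in⁴
Total I = 9.697 in⁴.
Radius of gyration: k = √(I/A) = √(9.697 / 6.32) = 1.239 in.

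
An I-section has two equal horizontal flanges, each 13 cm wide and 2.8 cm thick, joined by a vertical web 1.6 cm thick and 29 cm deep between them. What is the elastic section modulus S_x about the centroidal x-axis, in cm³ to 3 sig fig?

S_x ≈ 1250 cm³

Break the section into simple shapes (no overlaps), measuring from the bottom-left corner of the bounding box.
Bottom flange: 13 × 2.8, A = 36.4 cm², y = 1.4 cm, Ī = 23.781 cm⁴.
Web: 1.6 × 29, A = 46.4 cm², y = 17.3 cm, Ī = 3251.9 cm⁴.
Top flange: 13 × 2.8, A = 36.4 cm², y = 33.2 cm, Ī = 23.781 cm⁴.
By symmetry the centroid is at mid-height, ȳ = 17.3 cm.
Transfer each piece to the centroidal x-axis using Ī + A·d² with d = y − 17.3:
  bottom flange: d = -15.9 cm → contributes +9226.1 cm⁴
  web: d = 0 cm → contributes +3251.9 cm⁴
  top flange: d = 15.9 cm → contributes +9226.1 cm⁴
Total I = 21 704 cm⁴.
Extreme fibre distance c = 17.3 cm; S = I/c = 1254.6 cm³.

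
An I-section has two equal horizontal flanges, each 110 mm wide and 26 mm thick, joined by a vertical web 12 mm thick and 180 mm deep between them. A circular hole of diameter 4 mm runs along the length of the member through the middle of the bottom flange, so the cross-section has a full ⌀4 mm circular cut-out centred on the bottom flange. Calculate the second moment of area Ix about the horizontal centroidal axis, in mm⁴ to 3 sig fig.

Ix ≈ 6.67 × 10⁷ mm⁴

Break the section into simple shapes (no overlaps), measuring from the bottom-left corner of the bounding box.
Bottom flange: 110 × 26, A = 2 860 mm², y = 13 mm, Ī = 161 113 mm⁴.
Web: 12 × 180, A = 2 160 mm², y = 116 mm, Ī = 5 832 000 mm⁴.
Top flange: 110 × 26, A = 2 860 mm², y = 219 mm, Ī = 161 113 mm⁴.
Hole (subtracted): ⌀4, A = 12.566 mm², y = 13 mm, Ī = 12.566 mm⁴.
Centroid: ȳ = ΣA·y / ΣA = 116.16 mm.
Transfer each piece to the horizontal centroidal axis using Ī + A·d² with d = y − 116.16:
  bottom flange: d = -103.16 mm → contributes +30 599 858 mm⁴
  web: d = -0.16452 mm → contributes +5 832 058 mm⁴
  top flange: d = 102.84 mm → contributes +30 406 003 mm⁴
  hole: d = -103.16 mm → contributes −133 755 mm⁴
Total I = 66 704 165 mm⁴.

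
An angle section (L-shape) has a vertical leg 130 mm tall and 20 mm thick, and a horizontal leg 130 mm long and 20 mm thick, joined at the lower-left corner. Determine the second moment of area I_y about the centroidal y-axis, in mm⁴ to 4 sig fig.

I_y ≈ 7.340 × 10⁶ mm⁴

Decompose the section into non-overlapping parts with the origin at the bottom-left of its bounding rectangle.
Vertical leg: 20 × 130, A = 2 600 mm², x = 10 mm, Ī = 86666.7 mm⁴.
Horizontal leg (remainder): 110 × 20, A = 2 200 mm², x = 75 mm, Ī = 2 218 333 mm⁴.
Centroid: x̄ = ΣA·x / ΣA = 39.7917 mm.
Transfer each piece to the centroidal y-axis using Ī + A·d² with d = x − 39.7917:
  vertical leg: d = -29.7917 mm → contributes +2 394 280 mm⁴
  horizontal leg (remainder): d = 35.2083 mm → contributes +4 945 512 mm⁴
Total I = 7 339 792 mm⁴.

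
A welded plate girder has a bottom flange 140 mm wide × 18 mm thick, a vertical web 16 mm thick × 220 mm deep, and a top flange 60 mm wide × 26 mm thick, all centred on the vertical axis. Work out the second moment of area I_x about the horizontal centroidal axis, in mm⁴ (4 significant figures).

I_x ≈ 7.211 × 10⁷ mm⁴

Treat the section as a set of non-overlapping primitives; coordinates are from the bounding-box lower-left.
Bottom plate: 140 × 18, A = 2 520 mm², y = 9 mm, Ī = 68 040 mm⁴.
Web plate: 16 × 220, A = 3 520 mm², y = 128 mm, Ī = 14 197 333 mm⁴.
Top plate: 60 × 26, A = 1 560 mm², y = 251 mm, Ī = 87 880 mm⁴.
Centroid: ȳ = ΣA·y / ΣA = 113.789 mm.
Transfer each piece to the horizontal centroidal axis using Ī + A·d² with d = y − 113.789:
  bottom plate: d = -104.789 mm → contributes +27 739 741 mm⁴
  web plate: d = 14.2105 mm → contributes +14 908 159 mm⁴
  top plate: d = 137.211 mm → contributes +29 457 577 mm⁴
Total I = 72 105 476 mm⁴.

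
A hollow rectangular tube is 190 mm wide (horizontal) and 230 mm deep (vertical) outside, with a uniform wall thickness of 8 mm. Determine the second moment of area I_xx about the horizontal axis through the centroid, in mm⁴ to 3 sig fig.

Treat the section as a set of non-overlapping primitives; coordinates are from the bounding-box lower-left.
Outer rectangle: 190 × 230, A = 43 700 mm², y = 115 mm, Ī = 192 644 167 mm⁴.
Inner void (subtracted): 174 × 214, A = 37 236 mm², y = 115 mm, Ī = 142 104 988 mm⁴.
By symmetry the centroid is at mid-height, ȳ = 115 mm.
All pieces are centred on the horizontal axis through the centroid, so I = ΣĪ (holes subtracted) = 50 539 179 mm⁴.

I_xx ≈ 5.05 × 10⁷ mm⁴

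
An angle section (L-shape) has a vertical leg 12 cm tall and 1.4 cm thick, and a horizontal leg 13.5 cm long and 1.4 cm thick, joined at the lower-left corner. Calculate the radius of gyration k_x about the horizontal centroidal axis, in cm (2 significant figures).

Break the section into simple shapes (no overlaps), measuring from the bottom-left corner of the bounding box.
Vertical leg: 1.4 × 12, A = 16.8 cm², y = 6 cm, Ī = 201.6 cm⁴.
Horizontal leg (remainder): 12.1 × 1.4, A = 16.94 cm², y = 0.7 cm, Ī = 2.767 cm⁴.
Centroid: ȳ = ΣA·y / ΣA = 3.339 cm.
Transfer each piece to the horizontal centroidal axis using Ī + A·d² with d = y − 3.339:
  vertical leg: d = 2.661 cm → contributes +320.6 cm⁴
  horizontal leg (remainder): d = -2.639 cm → contributes +120.7 cm⁴
Total I = 441.3 cm⁴.
Radius of gyration: k = √(I/A) = √(441.3 / 33.74) = 3.617 cm.

k_x ≈ 3.6 cm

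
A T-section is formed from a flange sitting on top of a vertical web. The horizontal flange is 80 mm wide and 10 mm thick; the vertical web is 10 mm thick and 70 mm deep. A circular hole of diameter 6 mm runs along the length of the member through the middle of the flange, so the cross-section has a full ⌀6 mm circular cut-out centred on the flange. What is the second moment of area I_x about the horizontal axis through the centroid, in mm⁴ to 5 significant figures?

I_x ≈ 8.7973 × 10⁵ mm⁴

Break the section into simple shapes (no overlaps), measuring from the bottom-left corner of the bounding box.
Flange: 80 × 10, A = 800 mm², y = 75 mm, Ī = 6666.667 mm⁴.
Web: 10 × 70, A = 700 mm², y = 35 mm, Ī = 285833.3 mm⁴.
Hole (subtracted): ⌀6, A = 28.27433 mm², y = 75 mm, Ī = 63.61725 mm⁴.
Centroid: ȳ = ΣA·y / ΣA = 55.97472 mm.
Transfer each piece to the horizontal axis through the centroid using Ī + A·d² with d = y − 55.97472:
  flange: d = 19.02528 mm → contributes +296235.8 mm⁴
  web: d = -20.97472 mm → contributes +593790.4 mm⁴
  hole: d = 19.02528 mm → contributes −10297.84 mm⁴
Total I = 879728.4 mm⁴.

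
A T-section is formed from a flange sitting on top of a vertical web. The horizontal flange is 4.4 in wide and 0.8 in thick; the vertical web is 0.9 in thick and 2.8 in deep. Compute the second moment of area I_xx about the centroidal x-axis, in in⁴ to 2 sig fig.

I_xx ≈ 6.6 in⁴

Treat the section as a set of non-overlapping primitives; coordinates are from the bounding-box lower-left.
Flange: 4.4 × 0.8, A = 3.52 in², y = 3.2 in, Ī = 0.1877 in⁴.
Web: 0.9 × 2.8, A = 2.52 in², y = 1.4 in, Ī = 1.646 in⁴.
Centroid: ȳ = ΣA·y / ΣA = 2.449 in.
Transfer each piece to the centroidal x-axis using Ī + A·d² with d = y − 2.449:
  flange: d = 0.751 in → contributes +2.173 in⁴
  web: d = -1.049 in → contributes +4.419 in⁴
Total I = 6.592 in⁴.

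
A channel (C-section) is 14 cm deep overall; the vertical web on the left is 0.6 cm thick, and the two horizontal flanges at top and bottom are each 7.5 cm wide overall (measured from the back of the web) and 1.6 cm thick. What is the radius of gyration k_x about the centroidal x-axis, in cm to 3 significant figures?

k_x ≈ 5.70 cm

Split into non-overlapping primitives; take the origin at the lower-left of the bounding box.
Web: 0.6 × 14, A = 8.4 cm², y = 7 cm, Ī = 137.2 cm⁴.
Top flange (beyond web): 6.9 × 1.6, A = 11.04 cm², y = 13.2 cm, Ī = 2.3552 cm⁴.
Bottom flange (beyond web): 6.9 × 1.6, A = 11.04 cm², y = 0.8 cm, Ī = 2.3552 cm⁴.
By symmetry the centroid is at mid-height, ȳ = 7 cm.
Transfer each piece to the centroidal x-axis using Ī + A·d² with d = y − 7:
  web: d = 0 cm → contributes +137.2 cm⁴
  top flange (beyond web): d = 6.2 cm → contributes +426.73 cm⁴
  bottom flange (beyond web): d = -6.2 cm → contributes +426.73 cm⁴
Total I = 990.67 cm⁴.
Radius of gyration: k = √(I/A) = √(990.67 / 30.48) = 5.7011 cm.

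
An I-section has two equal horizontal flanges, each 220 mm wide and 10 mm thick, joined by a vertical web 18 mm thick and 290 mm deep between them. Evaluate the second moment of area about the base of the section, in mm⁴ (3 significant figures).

I_base ≈ 3.67 × 10⁸ mm⁴

Break the section into simple shapes (no overlaps), measuring from the bottom-left corner of the bounding box.
Bottom flange: 220 × 10, A = 2 200 mm², y = 5 mm, Ī = 18 333 mm⁴.
Web: 18 × 290, A = 5 220 mm², y = 155 mm, Ī = 36 583 500 mm⁴.
Top flange: 220 × 10, A = 2 200 mm², y = 305 mm, Ī = 18 333 mm⁴.
Transfer each piece to the base of the section using Ī + A·d² with d = y − 0:
  bottom flange: d = 5 mm → contributes +73 333 mm⁴
  web: d = 155 mm → contributes +161 994 000 mm⁴
  top flange: d = 305 mm → contributes +204 673 333 mm⁴
Total I = 366 740 667 mm⁴.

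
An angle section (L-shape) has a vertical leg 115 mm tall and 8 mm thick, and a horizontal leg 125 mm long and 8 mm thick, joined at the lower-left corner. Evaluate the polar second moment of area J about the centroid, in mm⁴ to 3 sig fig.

J ≈ 5.23 × 10⁶ mm⁴

Decompose the section into non-overlapping parts with the origin at the bottom-left of its bounding rectangle.
Vertical leg: 8 × 115, A = 920 mm², y = 57.5 mm, Ī = 1 013 917 mm⁴.
Horizontal leg (remainder): 117 × 8, A = 936 mm², y = 4 mm, Ī = 4 992 mm⁴.
Centroid: ȳ = ΣA·y / ΣA = 30.519 mm.
Transfer each piece to the centroidal x-axis using Ī + A·d² with d = y − 30.519:
  vertical leg: d = 26.981 mm → contributes +1 683 633 mm⁴
  horizontal leg (remainder): d = -26.519 mm → contributes +663 261 mm⁴
Total I = 2 346 894 mm⁴.
For the y-axis: x̄ = 35.519 mm.
Repeating about the centroidal y-axis gives I_y = 2 885 014 mm⁴.
Polar second moment: J = I_x + I_y = 5 231 908 mm⁴.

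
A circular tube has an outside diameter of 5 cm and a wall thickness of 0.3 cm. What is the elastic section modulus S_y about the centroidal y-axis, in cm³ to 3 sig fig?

Break the section into simple shapes (no overlaps), measuring from the bottom-left corner of the bounding box.
Outer circle: ⌀5, A = 19.635 cm², x = 2.5 cm, Ī = 30.68 cm⁴.
Bore (subtracted): ⌀4.4, A = 15.205 cm², x = 2.5 cm, Ī = 18.398 cm⁴.
By symmetry the centroid is at mid-width, x̄ = 2.5 cm.
All pieces are centred on the centroidal y-axis, so I = ΣĪ (holes subtracted) = 12.281 cm⁴.
Extreme fibre distance c = 2.5 cm; S = I/c = 4.9125 cm³.

S_y ≈ 4.91 cm³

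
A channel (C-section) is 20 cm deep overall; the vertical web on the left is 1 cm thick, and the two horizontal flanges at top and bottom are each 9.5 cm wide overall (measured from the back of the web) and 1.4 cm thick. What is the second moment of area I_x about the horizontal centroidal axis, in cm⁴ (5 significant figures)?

Decompose the section into non-overlapping parts with the origin at the bottom-left of its bounding rectangle.
Web: 1 × 20, A = 20 cm², y = 10 cm, Ī = 666.6667 cm⁴.
Top flange (beyond web): 8.5 × 1.4, A = 11.9 cm², y = 19.3 cm, Ī = 1.943667 cm⁴.
Bottom flange (beyond web): 8.5 × 1.4, A = 11.9 cm², y = 0.7 cm, Ī = 1.943667 cm⁴.
By symmetry the centroid is at mid-height, ȳ = 10 cm.
Transfer each piece to the horizontal centroidal axis using Ī + A·d² with d = y − 10:
  web: d = 0 cm → contributes +666.6667 cm⁴
  top flange (beyond web): d = 9.3 cm → contributes +1031.175 cm⁴
  bottom flange (beyond web): d = -9.3 cm → contributes +1031.175 cm⁴
Total I = 2729.016 cm⁴.

I_x ≈ 2729.0 cm⁴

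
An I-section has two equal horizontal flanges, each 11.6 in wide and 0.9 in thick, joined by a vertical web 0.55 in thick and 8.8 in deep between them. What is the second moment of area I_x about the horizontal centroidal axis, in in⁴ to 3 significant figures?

Break the section into simple shapes (no overlaps), measuring from the bottom-left corner of the bounding box.
Bottom flange: 11.6 × 0.9, A = 10.44 in², y = 0.45 in, Ī = 0.7047 in⁴.
Web: 0.55 × 8.8, A = 4.84 in², y = 5.3 in, Ī = 31.234 in⁴.
Top flange: 11.6 × 0.9, A = 10.44 in², y = 10.15 in, Ī = 0.7047 in⁴.
By symmetry the centroid is at mid-height, ȳ = 5.3 in.
Transfer each piece to the horizontal centroidal axis using Ī + A·d² with d = y − 5.3:
  bottom flange: d = -4.85 in → contributes +246.28 in⁴
  web: d = 0 in → contributes +31.234 in⁴
  top flange: d = 4.85 in → contributes +246.28 in⁴
Total I = 523.79 in⁴.

I_x ≈ 524 in⁴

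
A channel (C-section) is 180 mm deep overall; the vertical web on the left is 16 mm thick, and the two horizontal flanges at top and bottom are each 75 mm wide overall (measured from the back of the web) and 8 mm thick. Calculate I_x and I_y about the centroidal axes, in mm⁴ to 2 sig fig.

I_x ≈ 1.5 × 10⁷ mm⁴, I_y ≈ 1.3 × 10⁶ mm⁴

Treat the section as a set of non-overlapping primitives; coordinates are from the bounding-box lower-left.
Web: 16 × 180, A = 2 880 mm², y = 90 mm, Ī = 7 776 000 mm⁴.
Top flange (beyond web): 59 × 8, A = 472 mm², y = 176 mm, Ī = 2 517 mm⁴.
Bottom flange (beyond web): 59 × 8, A = 472 mm², y = 4 mm, Ī = 2 517 mm⁴.
By symmetry the centroid is at mid-height, ȳ = 90 mm.
Transfer each piece to the centroidal x-axis using Ī + A·d² with d = y − 90:
  web: d = 0 mm → contributes +7 776 000 mm⁴
  top flange (beyond web): d = 86 mm → contributes +3 493 429 mm⁴
  bottom flange (beyond web): d = -86 mm → contributes +3 493 429 mm⁴
Total I = 14 762 859 mm⁴.
For the y-axis: x̄ = 17.26 mm.
Repeating about the centroidal y-axis gives I_y = 1 335 069 mm⁴.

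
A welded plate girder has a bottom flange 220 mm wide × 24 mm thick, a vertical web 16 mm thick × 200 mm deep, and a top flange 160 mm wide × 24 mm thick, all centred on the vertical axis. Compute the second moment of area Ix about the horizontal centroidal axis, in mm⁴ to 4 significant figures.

Ix ≈ 1.234 × 10⁸ mm⁴

Split into non-overlapping primitives; take the origin at the lower-left of the bounding box.
Bottom plate: 220 × 24, A = 5 280 mm², y = 12 mm, Ī = 253 440 mm⁴.
Web plate: 16 × 200, A = 3 200 mm², y = 124 mm, Ī = 10 666 667 mm⁴.
Top plate: 160 × 24, A = 3 840 mm², y = 236 mm, Ī = 184 320 mm⁴.
Centroid: ȳ = ΣA·y / ΣA = 110.909 mm.
Transfer each piece to the horizontal centroidal axis using Ī + A·d² with d = y − 110.909:
  bottom plate: d = -98.9091 mm → contributes +51 907 724 mm⁴
  web plate: d = 13.0909 mm → contributes +11 215 057 mm⁴
  top plate: d = 125.091 mm → contributes +60 271 624 mm⁴
Total I = 123 394 405 mm⁴.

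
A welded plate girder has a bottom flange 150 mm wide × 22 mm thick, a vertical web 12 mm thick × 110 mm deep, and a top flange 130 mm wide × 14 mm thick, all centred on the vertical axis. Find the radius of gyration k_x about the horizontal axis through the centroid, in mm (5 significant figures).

k_x ≈ 57.313 mm

Break the section into simple shapes (no overlaps), measuring from the bottom-left corner of the bounding box.
Bottom plate: 150 × 22, A = 3 300 mm², y = 11 mm, Ī = 133 100 mm⁴.
Web plate: 12 × 110, A = 1 320 mm², y = 77 mm, Ī = 1 331 000 mm⁴.
Top plate: 130 × 14, A = 1 820 mm², y = 139 mm, Ī = 29726.67 mm⁴.
Centroid: ȳ = ΣA·y / ΣA = 60.70186 mm.
Transfer each piece to the horizontal axis through the centroid using Ī + A·d² with d = y − 60.70186:
  bottom plate: d = -49.70186 mm → contributes +8 285 008 mm⁴
  web plate: d = 16.29814 mm → contributes +1 681 631 mm⁴
  top plate: d = 78.29814 mm → contributes +11 187 415 mm⁴
Total I = 21 154 054 mm⁴.
Radius of gyration: k = √(I/A) = √(21 154 054 / 6 440) = 57.3131 mm.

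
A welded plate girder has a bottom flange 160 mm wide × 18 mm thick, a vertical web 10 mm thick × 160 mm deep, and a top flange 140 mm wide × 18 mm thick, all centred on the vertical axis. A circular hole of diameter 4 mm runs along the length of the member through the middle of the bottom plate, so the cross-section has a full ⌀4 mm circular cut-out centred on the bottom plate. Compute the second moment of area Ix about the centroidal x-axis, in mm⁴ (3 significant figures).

Break the section into simple shapes (no overlaps), measuring from the bottom-left corner of the bounding box.
Bottom plate: 160 × 18, A = 2 880 mm², y = 9 mm, Ī = 77 760 mm⁴.
Web plate: 10 × 160, A = 1 600 mm², y = 98 mm, Ī = 3 413 333 mm⁴.
Top plate: 140 × 18, A = 2 520 mm², y = 187 mm, Ī = 68 040 mm⁴.
Hole (subtracted): ⌀4, A = 12.566 mm², y = 9 mm, Ī = 12.566 mm⁴.
Centroid: ȳ = ΣA·y / ΣA = 93.575 mm.
Transfer each piece to the centroidal x-axis using Ī + A·d² with d = y − 93.575:
  bottom plate: d = -84.575 mm → contributes +20 678 047 mm⁴
  web plate: d = 4.4253 mm → contributes +3 444 667 mm⁴
  top plate: d = 93.425 mm → contributes +22 063 329 mm⁴
  hole: d = -84.575 mm → contributes −89 898 mm⁴
Total I = 46 096 145 mm⁴.

Ix ≈ 4.61 × 10⁷ mm⁴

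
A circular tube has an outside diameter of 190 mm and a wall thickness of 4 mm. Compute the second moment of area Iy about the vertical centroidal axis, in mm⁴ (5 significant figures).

Iy ≈ 1.0113 × 10⁷ mm⁴

Treat the section as a set of non-overlapping primitives; coordinates are from the bounding-box lower-left.
Outer circle: ⌀190, A = 28352.87 mm², x = 95 mm, Ī = 63 971 171 mm⁴.
Bore (subtracted): ⌀182, A = 26015.53 mm², x = 95 mm, Ī = 53 858 648 mm⁴.
By symmetry the centroid is at mid-width, x̄ = 95 mm.
All pieces are centred on the vertical centroidal axis, so I = ΣĪ (holes subtracted) = 10 112 523 mm⁴.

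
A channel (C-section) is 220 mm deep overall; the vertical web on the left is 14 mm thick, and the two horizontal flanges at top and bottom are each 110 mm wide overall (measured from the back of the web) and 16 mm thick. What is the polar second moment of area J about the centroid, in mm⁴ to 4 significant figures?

J ≈ 5.151 × 10⁷ mm⁴

Treat the section as a set of non-overlapping primitives; coordinates are from the bounding-box lower-left.
Web: 14 × 220, A = 3 080 mm², y = 110 mm, Ī = 12 422 667 mm⁴.
Top flange (beyond web): 96 × 16, A = 1 536 mm², y = 212 mm, Ī = 32 768 mm⁴.
Bottom flange (beyond web): 96 × 16, A = 1 536 mm², y = 8 mm, Ī = 32 768 mm⁴.
By symmetry the centroid is at mid-height, ȳ = 110 mm.
Transfer each piece to the centroidal x-axis using Ī + A·d² with d = y − 110:
  web: d = 0 mm → contributes +12 422 667 mm⁴
  top flange (beyond web): d = 102 mm → contributes +16 013 312 mm⁴
  bottom flange (beyond web): d = -102 mm → contributes +16 013 312 mm⁴
Total I = 44 449 291 mm⁴.
For the y-axis: x̄ = 34.4642 mm.
Repeating about the centroidal y-axis gives I_y = 7 062 045 mm⁴.
Polar second moment: J = I_x + I_y = 51 511 335 mm⁴.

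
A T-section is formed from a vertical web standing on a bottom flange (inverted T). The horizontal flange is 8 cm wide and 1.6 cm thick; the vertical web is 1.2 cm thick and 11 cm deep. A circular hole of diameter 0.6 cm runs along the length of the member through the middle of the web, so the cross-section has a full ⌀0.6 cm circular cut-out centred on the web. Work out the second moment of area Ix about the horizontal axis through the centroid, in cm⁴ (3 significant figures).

Treat the section as a set of non-overlapping primitives; coordinates are from the bounding-box lower-left.
Flange: 8 × 1.6, A = 12.8 cm², y = 0.8 cm, Ī = 2.7307 cm⁴.
Web: 1.2 × 11, A = 13.2 cm², y = 7.1 cm, Ī = 133.1 cm⁴.
Hole (subtracted): ⌀0.6, A = 0.28274 cm², y = 7.1 cm, Ī = 0.0063617 cm⁴.
Centroid: ȳ = ΣA·y / ΣA = 3.9644 cm.
Transfer each piece to the horizontal axis through the centroid using Ī + A·d² with d = y − 3.9644:
  flange: d = -3.1644 cm → contributes +130.9 cm⁴
  web: d = 3.1356 cm → contributes +262.89 cm⁴
  hole: d = 3.1356 cm → contributes −2.7864 cm⁴
Total I = 391 cm⁴.

Ix ≈ 391 cm⁴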